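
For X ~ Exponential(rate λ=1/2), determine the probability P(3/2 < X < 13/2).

P(3/2 < X < 13/2) = ∫_{3/2}^{13/2} f(x) dx
where f(x) = \frac{e^{- \frac{x}{2}}}{2}
= - \frac{1 - e^{\frac{5}{2}}}{e^{\frac{13}{4}}}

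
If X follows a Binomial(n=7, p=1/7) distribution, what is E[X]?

For X ~ Binomial(n=7, p=1/7), the expected value is:
E[X] = 1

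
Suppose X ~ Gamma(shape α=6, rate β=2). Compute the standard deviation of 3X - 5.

For X ~ Gamma(shape α=6, rate β=2):
Var(X) = \frac{3}{2}
SD(X) = √(Var(X)) = √(\frac{3}{2}) = \frac{\sqrt{6}}{2}
SD(3X - 5) = |3| × SD(X) = 3 × \frac{\sqrt{6}}{2} = \frac{3 \sqrt{6}}{2}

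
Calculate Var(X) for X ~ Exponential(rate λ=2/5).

For X ~ Exponential(rate λ=2/5):
Var(X) = \frac{25}{4}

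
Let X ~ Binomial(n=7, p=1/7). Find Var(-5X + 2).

For X ~ Binomial(n=7, p=1/7):
Var(X) = \frac{6}{7}
Var(-5X + 2) = (-5)² × Var(X) = 25 × \frac{6}{7} = \frac{150}{7}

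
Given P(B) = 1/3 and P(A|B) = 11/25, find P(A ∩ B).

By definition, P(A|B) = P(A ∩ B) / P(B)
So P(A ∩ B) = P(A|B) × P(B)
= 11/25 × 1/3
= 11/75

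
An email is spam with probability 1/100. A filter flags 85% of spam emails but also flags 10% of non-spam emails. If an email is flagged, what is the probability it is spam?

Let D = the rare event, + = positive/flagged.
P(D) = 1/100
P(+|D) = 85/100 = 17/20
P(+|D') = 10/100 = 1/10
P(+) = P(+|D)P(D) + P(+|D')P(D')
     = \frac{17}{20} × \frac{1}{100} + \frac{1}{10} × \frac{99}{100}
     = \frac{43}{400}
P(D|+) = P(+|D)P(D)/P(+) = \frac{17}{215}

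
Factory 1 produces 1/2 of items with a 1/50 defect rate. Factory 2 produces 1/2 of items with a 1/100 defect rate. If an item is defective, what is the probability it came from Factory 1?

Using Bayes' theorem:
P(F1) = 1/2, P(D|F1) = 1/50
P(F2) = 1/2, P(D|F2) = 1/100
P(D) = P(D|F1)P(F1) + P(D|F2)P(F2)
     = \frac{3}{200}
P(F1|D) = P(D|F1)P(F1) / P(D)
= \frac{2}{3}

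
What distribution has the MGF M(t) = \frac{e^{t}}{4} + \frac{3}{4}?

The MGF M(t) = \frac{e^{t}}{4} + \frac{3}{4} is the standard form for the Bernoulli distribution.
Comparing with the known MGF formula identifies: Bernoulli(p=1/4)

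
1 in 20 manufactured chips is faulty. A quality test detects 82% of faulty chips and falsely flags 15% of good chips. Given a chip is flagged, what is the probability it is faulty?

Let D = the rare event, + = positive/flagged.
P(D) = 1/20
P(+|D) = 82/100 = 41/50
P(+|D') = 15/100 = 3/20
P(+) = P(+|D)P(D) + P(+|D')P(D')
     = \frac{41}{50} × \frac{1}{20} + \frac{3}{20} × \frac{19}{20}
     = \frac{367}{2000}
P(D|+) = P(+|D)P(D)/P(+) = \frac{82}{367}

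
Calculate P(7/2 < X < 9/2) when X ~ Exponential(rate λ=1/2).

P(7/2 < X < 9/2) = ∫_{7/2}^{9/2} f(x) dx
where f(x) = \frac{e^{- \frac{x}{2}}}{2}
= - \frac{1 - e^{\frac{1}{2}}}{e^{\frac{9}{4}}}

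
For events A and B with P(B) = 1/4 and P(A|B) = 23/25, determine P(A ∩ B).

By definition, P(A|B) = P(A ∩ B) / P(B)
So P(A ∩ B) = P(A|B) × P(B)
= 23/25 × 1/4
= 23/100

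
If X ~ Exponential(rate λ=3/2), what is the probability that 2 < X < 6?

P(2 < X < 6) = ∫_{2}^{6} f(x) dx
where f(x) = \frac{3 e^{- \frac{3 x}{2}}}{2}
= - \frac{1 - e^{6}}{e^{9}}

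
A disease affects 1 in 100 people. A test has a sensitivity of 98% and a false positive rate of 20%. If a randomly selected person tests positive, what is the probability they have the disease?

Let D = the rare event, + = positive/flagged.
P(D) = 1/100
P(+|D) = 98/100 = 49/50
P(+|D') = 20/100 = 1/5
P(+) = P(+|D)P(D) + P(+|D')P(D')
     = \frac{49}{50} × \frac{1}{100} + \frac{1}{5} × \frac{99}{100}
     = \frac{1039}{5000}
P(D|+) = P(+|D)P(D)/P(+) = \frac{49}{1039}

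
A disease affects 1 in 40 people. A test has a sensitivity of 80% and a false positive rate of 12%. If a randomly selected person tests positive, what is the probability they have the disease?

Let D = the rare event, + = positive/flagged.
P(D) = 1/40
P(+|D) = 80/100 = 4/5
P(+|D') = 12/100 = 3/25
P(+) = P(+|D)P(D) + P(+|D')P(D')
     = \frac{4}{5} × \frac{1}{40} + \frac{3}{25} × \frac{39}{40}
     = \frac{137}{1000}
P(D|+) = P(+|D)P(D)/P(+) = \frac{20}{137}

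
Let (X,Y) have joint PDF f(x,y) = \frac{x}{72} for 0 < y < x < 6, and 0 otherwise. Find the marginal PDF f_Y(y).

f_Y(y) = ∫_y^6 \frac{x}{72} dx = \frac{1}{4} - \frac{y^{2}}{144}
for 0 < y < 6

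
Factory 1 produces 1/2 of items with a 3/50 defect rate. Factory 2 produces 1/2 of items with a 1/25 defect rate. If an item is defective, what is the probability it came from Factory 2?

Using Bayes' theorem:
P(F1) = 1/2, P(D|F1) = 3/50
P(F2) = 1/2, P(D|F2) = 1/25
P(D) = P(D|F1)P(F1) + P(D|F2)P(F2)
     = \frac{1}{20}
P(F2|D) = P(D|F2)P(F2) / P(D)
= \frac{2}{5}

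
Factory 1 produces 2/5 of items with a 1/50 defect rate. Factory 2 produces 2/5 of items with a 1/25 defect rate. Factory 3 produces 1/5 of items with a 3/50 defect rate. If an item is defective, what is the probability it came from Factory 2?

Using Bayes' theorem:
P(F1) = 2/5, P(D|F1) = 1/50
P(F2) = 2/5, P(D|F2) = 1/25
P(F3) = 1/5, P(D|F3) = 3/50
P(D) = P(D|F1)P(F1) + P(D|F2)P(F2) + P(D|F3)P(F3)
     = \frac{9}{250}
P(F2|D) = P(D|F2)P(F2) / P(D)
= \frac{4}{9}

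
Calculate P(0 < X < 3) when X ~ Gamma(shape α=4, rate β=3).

P(0 < X < 3) = ∫_{0}^{3} f(x) dx
where f(x) = \frac{27 x^{3} e^{- 3 x}}{2}
= 1 - \frac{172}{e^{9}}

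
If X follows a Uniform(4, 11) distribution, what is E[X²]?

Using the identity E[X²] = Var(X) + (E[X])²:
E[X] = \frac{15}{2}
Var(X) = \frac{49}{12}
E[X²] = \frac{49}{12} + (\frac{15}{2})²
= \frac{181}{3}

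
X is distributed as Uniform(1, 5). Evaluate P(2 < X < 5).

P(2 < X < 5) = ∫_{2}^{5} f(x) dx
where f(x) = \frac{1}{4}
= \frac{3}{4}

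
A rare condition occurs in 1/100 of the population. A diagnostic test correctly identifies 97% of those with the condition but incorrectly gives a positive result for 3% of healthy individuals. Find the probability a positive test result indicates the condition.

Let D = the rare event, + = positive/flagged.
P(D) = 1/100
P(+|D) = 97/100
P(+|D') = 3/100
P(+) = P(+|D)P(D) + P(+|D')P(D')
     = \frac{97}{100} × \frac{1}{100} + \frac{3}{100} × \frac{99}{100}
     = \frac{197}{5000}
P(D|+) = P(+|D)P(D)/P(+) = \frac{97}{394}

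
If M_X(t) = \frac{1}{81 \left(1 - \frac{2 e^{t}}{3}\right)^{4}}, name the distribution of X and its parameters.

The MGF M(t) = \frac{1}{81 \left(1 - \frac{2 e^{t}}{3}\right)^{4}} is the standard form for the NegativeBinomial distribution.
Comparing with the known MGF formula identifies: NegBin(r=4, p=1/3), X = failures before r-th success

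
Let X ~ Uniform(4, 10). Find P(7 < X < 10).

P(7 < X < 10) = ∫_{7}^{10} f(x) dx
where f(x) = \frac{1}{6}
= \frac{1}{2}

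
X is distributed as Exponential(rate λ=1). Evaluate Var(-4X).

For X ~ Exponential(rate λ=1):
Var(X) = 1
Var(-4X) = (-4)² × Var(X) = 16 × 1 = 16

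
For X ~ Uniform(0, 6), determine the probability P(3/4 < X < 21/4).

P(3/4 < X < 21/4) = ∫_{3/4}^{21/4} f(x) dx
where f(x) = \frac{1}{6}
= \frac{3}{4}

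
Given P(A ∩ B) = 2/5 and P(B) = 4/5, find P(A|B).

P(A|B) = P(A ∩ B) / P(B)
= (2/5) / (4/5)
= 1/2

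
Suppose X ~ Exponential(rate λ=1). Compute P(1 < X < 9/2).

P(1 < X < 9/2) = ∫_{1}^{9/2} f(x) dx
where f(x) = e^{- x}
= - \frac{1}{e^{\frac{9}{2}}} + e^{-1}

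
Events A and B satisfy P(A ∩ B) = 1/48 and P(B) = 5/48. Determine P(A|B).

P(A|B) = P(A ∩ B) / P(B)
= (1/48) / (5/48)
= 1/5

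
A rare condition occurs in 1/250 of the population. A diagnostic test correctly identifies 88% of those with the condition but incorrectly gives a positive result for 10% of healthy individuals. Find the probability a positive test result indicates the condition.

Let D = the rare event, + = positive/flagged.
P(D) = 1/250
P(+|D) = 88/100 = 22/25
P(+|D') = 10/100 = 1/10
P(+) = P(+|D)P(D) + P(+|D')P(D')
     = \frac{22}{25} × \frac{1}{250} + \frac{1}{10} × \frac{249}{250}
     = \frac{1289}{12500}
P(D|+) = P(+|D)P(D)/P(+) = \frac{44}{1289}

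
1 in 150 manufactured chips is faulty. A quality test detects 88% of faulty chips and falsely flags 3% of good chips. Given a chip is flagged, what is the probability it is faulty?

Let D = the rare event, + = positive/flagged.
P(D) = 1/150
P(+|D) = 88/100 = 22/25
P(+|D') = 3/100
P(+) = P(+|D)P(D) + P(+|D')P(D')
     = \frac{22}{25} × \frac{1}{150} + \frac{3}{100} × \frac{149}{150}
     = \frac{107}{3000}
P(D|+) = P(+|D)P(D)/P(+) = \frac{88}{535}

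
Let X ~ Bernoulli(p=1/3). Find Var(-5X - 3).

For X ~ Bernoulli(p=1/3):
Var(X) = \frac{2}{9}
Var(-5X - 3) = (-5)² × Var(X) = 25 × \frac{2}{9} = \frac{50}{9}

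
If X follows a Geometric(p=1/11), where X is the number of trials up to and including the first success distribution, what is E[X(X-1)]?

E[X(X-1)] = E[X² - X] = E[X²] - E[X]
E[X] = 11
E[X²] = Var(X) + (E[X])² = 110 + (11)² = 231
E[X(X-1)] = 231 - 11 = 220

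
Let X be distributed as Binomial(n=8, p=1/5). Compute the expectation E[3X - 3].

For X ~ Binomial(n=8, p=1/5):
E[X] = \frac{8}{5}
E[3X - 3] = 3 × E[X] - 3 = \frac{9}{5}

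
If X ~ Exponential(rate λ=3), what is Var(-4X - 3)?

For X ~ Exponential(rate λ=3):
Var(X) = \frac{1}{9}
Var(-4X - 3) = (-4)² × Var(X) = 16 × \frac{1}{9} = \frac{16}{9}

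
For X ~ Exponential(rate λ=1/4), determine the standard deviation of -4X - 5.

For X ~ Exponential(rate λ=1/4):
Var(X) = 16
SD(X) = √(Var(X)) = √(16) = 4
SD(-4X - 5) = |-4| × SD(X) = 4 × 4 = 16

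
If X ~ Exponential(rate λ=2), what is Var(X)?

For X ~ Exponential(rate λ=2):
Var(X) = \frac{1}{4}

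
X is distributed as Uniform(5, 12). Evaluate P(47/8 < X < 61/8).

P(47/8 < X < 61/8) = ∫_{47/8}^{61/8} f(x) dx
where f(x) = \frac{1}{7}
= \frac{1}{4}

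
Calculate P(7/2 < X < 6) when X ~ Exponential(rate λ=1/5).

P(7/2 < X < 6) = ∫_{7/2}^{6} f(x) dx
where f(x) = \frac{e^{- \frac{x}{5}}}{5}
= - \frac{1}{e^{\frac{6}{5}}} + e^{- \frac{7}{10}}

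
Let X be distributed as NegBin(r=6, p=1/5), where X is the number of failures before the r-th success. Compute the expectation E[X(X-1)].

E[X(X-1)] = E[X² - X] = E[X²] - E[X]
E[X] = 24
E[X²] = Var(X) + (E[X])² = 120 + (24)² = 696
E[X(X-1)] = 696 - 24 = 672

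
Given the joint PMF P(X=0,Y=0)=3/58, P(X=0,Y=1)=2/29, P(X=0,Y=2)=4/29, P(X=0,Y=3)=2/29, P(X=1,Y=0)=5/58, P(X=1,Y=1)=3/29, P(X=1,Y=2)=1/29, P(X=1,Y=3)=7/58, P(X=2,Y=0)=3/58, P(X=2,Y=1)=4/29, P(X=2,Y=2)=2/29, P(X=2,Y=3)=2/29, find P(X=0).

P(X=0) = P(X=0,Y=0) + P(X=0,Y=1) + P(X=0,Y=2) + P(X=0,Y=3)
= 3/58 + 2/29 + 4/29 + 2/29
= 19/58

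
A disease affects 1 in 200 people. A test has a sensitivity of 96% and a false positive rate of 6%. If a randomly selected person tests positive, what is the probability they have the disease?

Let D = the rare event, + = positive/flagged.
P(D) = 1/200
P(+|D) = 96/100 = 24/25
P(+|D') = 6/100 = 3/50
P(+) = P(+|D)P(D) + P(+|D')P(D')
     = \frac{24}{25} × \frac{1}{200} + \frac{3}{50} × \frac{199}{200}
     = \frac{129}{2000}
P(D|+) = P(+|D)P(D)/P(+) = \frac{16}{215}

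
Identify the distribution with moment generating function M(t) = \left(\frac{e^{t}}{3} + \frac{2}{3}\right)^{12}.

The MGF M(t) = \left(\frac{e^{t}}{3} + \frac{2}{3}\right)^{12} is the standard form for the Binomial distribution.
Comparing with the known MGF formula identifies: Binomial(n=12, p=1/3)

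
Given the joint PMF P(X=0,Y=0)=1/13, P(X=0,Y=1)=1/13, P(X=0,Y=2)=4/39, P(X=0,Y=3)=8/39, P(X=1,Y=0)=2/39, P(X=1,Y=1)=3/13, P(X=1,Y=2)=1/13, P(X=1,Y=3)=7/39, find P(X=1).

P(X=1) = P(X=1,Y=0) + P(X=1,Y=1) + P(X=1,Y=2) + P(X=1,Y=3)
= 2/39 + 3/13 + 1/13 + 7/39
= 7/13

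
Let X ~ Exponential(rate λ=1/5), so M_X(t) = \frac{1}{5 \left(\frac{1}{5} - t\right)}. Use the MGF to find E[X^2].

To find E[X^2], compute M^(2)(0):
M^(1)(t) = \frac{1}{5 \left(\frac{1}{5} - t\right)^{2}}
M^(2)(t) = \frac{2}{5 \left(\frac{1}{5} - t\right)^{3}}
M^(2)(0) = 50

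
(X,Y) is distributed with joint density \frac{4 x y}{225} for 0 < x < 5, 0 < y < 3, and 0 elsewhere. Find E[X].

f_X(x) = ∫_0^3 \frac{4 x y}{225} dy = \frac{2 x}{25}
E[X] = ∫_0^5 x × (\frac{2 x}{25}) dx = \frac{10}{3}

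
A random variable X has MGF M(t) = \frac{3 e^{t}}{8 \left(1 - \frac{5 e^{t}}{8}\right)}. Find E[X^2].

To find E[X^2], compute M^(2)(0):
M^(1)(t) = \frac{3 e^{t}}{8 \left(1 - \frac{5 e^{t}}{8}\right)} + \frac{15 e^{2 t}}{64 \left(1 - \frac{5 e^{t}}{8}\right)^{2}}
M^(2)(t) = \frac{3 e^{t}}{8 \left(1 - \frac{5 e^{t}}{8}\right)} + \frac{45 e^{2 t}}{64 \left(1 - \frac{5 e^{t}}{8}\right)^{2}} + \frac{75 e^{3 t}}{256 \left(1 - \frac{5 e^{t}}{8}\right)^{3}}
M^(2)(0) = \frac{104}{9}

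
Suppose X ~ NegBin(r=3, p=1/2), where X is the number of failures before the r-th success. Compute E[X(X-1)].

E[X(X-1)] = E[X² - X] = E[X²] - E[X]
E[X] = 3
E[X²] = Var(X) + (E[X])² = 6 + (3)² = 15
E[X(X-1)] = 15 - 3 = 12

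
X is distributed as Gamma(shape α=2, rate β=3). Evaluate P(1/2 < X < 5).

P(1/2 < X < 5) = ∫_{1/2}^{5} f(x) dx
where f(x) = 9 x e^{- 3 x}
= - \frac{16}{e^{15}} + \frac{5}{2 e^{\frac{3}{2}}}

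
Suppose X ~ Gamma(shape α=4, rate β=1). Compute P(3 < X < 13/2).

P(3 < X < 13/2) = ∫_{3}^{13/2} f(x) dx
where f(x) = \frac{x^{3} e^{- x}}{6}
= - \frac{3571}{48 e^{\frac{13}{2}}} + \frac{13}{e^{3}}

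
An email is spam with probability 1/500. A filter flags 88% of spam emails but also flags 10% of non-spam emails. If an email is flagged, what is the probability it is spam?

Let D = the rare event, + = positive/flagged.
P(D) = 1/500
P(+|D) = 88/100 = 22/25
P(+|D') = 10/100 = 1/10
P(+) = P(+|D)P(D) + P(+|D')P(D')
     = \frac{22}{25} × \frac{1}{500} + \frac{1}{10} × \frac{499}{500}
     = \frac{2539}{25000}
P(D|+) = P(+|D)P(D)/P(+) = \frac{44}{2539}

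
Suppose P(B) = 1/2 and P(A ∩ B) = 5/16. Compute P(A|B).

P(A|B) = P(A ∩ B) / P(B)
= (5/16) / (1/2)
= 5/8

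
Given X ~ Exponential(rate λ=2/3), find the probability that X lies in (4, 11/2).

P(4 < X < 11/2) = ∫_{4}^{11/2} f(x) dx
where f(x) = \frac{2 e^{- \frac{2 x}{3}}}{3}
= - \frac{1 - e}{e^{\frac{11}{3}}}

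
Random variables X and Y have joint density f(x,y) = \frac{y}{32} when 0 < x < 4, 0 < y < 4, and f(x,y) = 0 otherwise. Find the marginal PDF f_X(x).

f_X(x) = ∫_0^4 f(x,y) dy
= ∫_0^4 \frac{y}{32} dy
= \frac{1}{4} for 0 < x < 4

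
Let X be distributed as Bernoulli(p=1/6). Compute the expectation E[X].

For X ~ Bernoulli(p=1/6), the expected value is:
E[X] = \frac{1}{6}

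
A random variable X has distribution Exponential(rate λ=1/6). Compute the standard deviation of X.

For X ~ Exponential(rate λ=1/6):
Var(X) = 36
SD(X) = √(Var(X)) = √(36) = 6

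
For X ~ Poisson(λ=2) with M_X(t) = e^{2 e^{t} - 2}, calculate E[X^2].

To find E[X^2], compute M^(2)(0):
M^(1)(t) = 2 e^{t} e^{2 e^{t} - 2}
M^(2)(t) = 4 e^{2 t} e^{2 e^{t} - 2} + 2 e^{t} e^{2 e^{t} - 2}
M^(2)(0) = 6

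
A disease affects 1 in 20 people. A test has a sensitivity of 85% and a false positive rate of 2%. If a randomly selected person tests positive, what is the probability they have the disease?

Let D = the rare event, + = positive/flagged.
P(D) = 1/20
P(+|D) = 85/100 = 17/20
P(+|D') = 2/100 = 1/50
P(+) = P(+|D)P(D) + P(+|D')P(D')
     = \frac{17}{20} × \frac{1}{20} + \frac{1}{50} × \frac{19}{20}
     = \frac{123}{2000}
P(D|+) = P(+|D)P(D)/P(+) = \frac{85}{123}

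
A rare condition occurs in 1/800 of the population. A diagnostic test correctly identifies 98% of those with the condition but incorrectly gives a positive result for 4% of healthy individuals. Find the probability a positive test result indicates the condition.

Let D = the rare event, + = positive/flagged.
P(D) = 1/800
P(+|D) = 98/100 = 49/50
P(+|D') = 4/100 = 1/25
P(+) = P(+|D)P(D) + P(+|D')P(D')
     = \frac{49}{50} × \frac{1}{800} + \frac{1}{25} × \frac{799}{800}
     = \frac{1647}{40000}
P(D|+) = P(+|D)P(D)/P(+) = \frac{49}{1647}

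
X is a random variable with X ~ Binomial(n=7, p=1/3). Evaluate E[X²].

Using the identity E[X²] = Var(X) + (E[X])²:
E[X] = \frac{7}{3}
Var(X) = \frac{14}{9}
E[X²] = \frac{14}{9} + (\frac{7}{3})²
= 7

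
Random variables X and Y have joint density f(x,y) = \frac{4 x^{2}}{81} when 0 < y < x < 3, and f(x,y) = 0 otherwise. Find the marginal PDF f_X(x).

f_X(x) = ∫_0^x \frac{4 x^{2}}{81} dy = \frac{4 x^{3}}{81}
for 0 < x < 3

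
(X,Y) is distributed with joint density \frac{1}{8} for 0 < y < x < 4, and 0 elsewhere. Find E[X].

f_X(x) = ∫_0^x \frac{1}{8} dy = \frac{x}{8}
E[X] = ∫_0^4 x × (\frac{x}{8}) dx = \frac{8}{3}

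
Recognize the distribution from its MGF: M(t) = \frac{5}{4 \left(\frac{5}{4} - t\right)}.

The MGF M(t) = \frac{5}{4 \left(\frac{5}{4} - t\right)} is the standard form for the Exponential distribution.
Comparing with the known MGF formula identifies: Exponential(rate λ=5/4)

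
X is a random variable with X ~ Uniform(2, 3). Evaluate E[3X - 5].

For X ~ Uniform(2, 3):
E[X] = \frac{5}{2}
E[3X - 5] = 3 × E[X] - 5 = \frac{5}{2}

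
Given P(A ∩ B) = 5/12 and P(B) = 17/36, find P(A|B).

P(A|B) = P(A ∩ B) / P(B)
= (5/12) / (17/36)
= 15/17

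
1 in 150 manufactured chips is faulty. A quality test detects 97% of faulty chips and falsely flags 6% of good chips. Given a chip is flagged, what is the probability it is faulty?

Let D = the rare event, + = positive/flagged.
P(D) = 1/150
P(+|D) = 97/100
P(+|D') = 6/100 = 3/50
P(+) = P(+|D)P(D) + P(+|D')P(D')
     = \frac{97}{100} × \frac{1}{150} + \frac{3}{50} × \frac{149}{150}
     = \frac{991}{15000}
P(D|+) = P(+|D)P(D)/P(+) = \frac{97}{991}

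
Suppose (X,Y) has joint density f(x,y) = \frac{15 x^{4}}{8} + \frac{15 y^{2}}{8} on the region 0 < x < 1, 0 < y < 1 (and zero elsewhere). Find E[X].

E[X] = ∫_0^1 ∫_0^1 x × f(x,y) dy dx
= ∫_0^1 ∫_0^1 x × (\frac{15 x^{4}}{8} + \frac{15 y^{2}}{8}) dy dx
= \frac{5}{8}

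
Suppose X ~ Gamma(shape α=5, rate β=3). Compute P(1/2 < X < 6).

P(1/2 < X < 6) = ∫_{1/2}^{6} f(x) dx
where f(x) = \frac{81 x^{4} e^{- 3 x}}{8}
= - \frac{5527}{e^{18}} + \frac{563}{128 e^{\frac{3}{2}}}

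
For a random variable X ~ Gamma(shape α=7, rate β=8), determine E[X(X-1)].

E[X(X-1)] = E[X² - X] = E[X²] - E[X]
E[X] = \frac{7}{8}
E[X²] = Var(X) + (E[X])² = \frac{7}{64} + (\frac{7}{8})² = \frac{7}{8}
E[X(X-1)] = \frac{7}{8} - \frac{7}{8} = 0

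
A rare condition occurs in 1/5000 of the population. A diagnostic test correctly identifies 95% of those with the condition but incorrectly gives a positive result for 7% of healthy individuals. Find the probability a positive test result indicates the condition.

Let D = the rare event, + = positive/flagged.
P(D) = 1/5000
P(+|D) = 95/100 = 19/20
P(+|D') = 7/100
P(+) = P(+|D)P(D) + P(+|D')P(D')
     = \frac{19}{20} × \frac{1}{5000} + \frac{7}{100} × \frac{4999}{5000}
     = \frac{2193}{31250}
P(D|+) = P(+|D)P(D)/P(+) = \frac{95}{35088}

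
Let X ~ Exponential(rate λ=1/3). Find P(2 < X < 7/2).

P(2 < X < 7/2) = ∫_{2}^{7/2} f(x) dx
where f(x) = \frac{e^{- \frac{x}{3}}}{3}
= - \frac{1}{e^{\frac{7}{6}}} + e^{- \frac{2}{3}}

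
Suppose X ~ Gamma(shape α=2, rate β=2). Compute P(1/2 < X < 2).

P(1/2 < X < 2) = ∫_{1/2}^{2} f(x) dx
where f(x) = 4 x e^{- 2 x}
= \frac{-5 + 2 e^{3}}{e^{4}}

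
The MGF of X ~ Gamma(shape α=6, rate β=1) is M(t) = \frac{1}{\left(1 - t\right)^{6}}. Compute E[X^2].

To find E[X^2], compute M^(2)(0):
M^(1)(t) = \frac{6}{\left(1 - t\right)^{7}}
M^(2)(t) = \frac{42}{\left(1 - t\right)^{8}}
M^(2)(0) = 42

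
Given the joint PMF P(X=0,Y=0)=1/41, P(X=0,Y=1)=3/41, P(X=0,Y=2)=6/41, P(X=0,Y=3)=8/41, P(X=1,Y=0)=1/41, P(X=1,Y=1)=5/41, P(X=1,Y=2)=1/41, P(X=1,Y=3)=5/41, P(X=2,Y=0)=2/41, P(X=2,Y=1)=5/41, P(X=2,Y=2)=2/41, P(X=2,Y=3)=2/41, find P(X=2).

P(X=2) = P(X=2,Y=0) + P(X=2,Y=1) + P(X=2,Y=2) + P(X=2,Y=3)
= 2/41 + 5/41 + 2/41 + 2/41
= 11/41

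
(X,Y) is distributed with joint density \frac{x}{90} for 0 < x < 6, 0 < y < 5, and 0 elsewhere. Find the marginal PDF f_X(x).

f_X(x) = ∫_0^5 f(x,y) dy
= ∫_0^5 \frac{x}{90} dy
= \frac{x}{18} for 0 < x < 6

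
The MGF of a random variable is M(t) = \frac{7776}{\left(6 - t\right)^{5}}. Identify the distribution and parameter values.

The MGF M(t) = \frac{7776}{\left(6 - t\right)^{5}} is the standard form for the Gamma distribution.
Comparing with the known MGF formula identifies: Gamma(shape α=5, rate β=6)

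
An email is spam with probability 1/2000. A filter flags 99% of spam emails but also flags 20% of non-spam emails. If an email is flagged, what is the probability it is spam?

Let D = the rare event, + = positive/flagged.
P(D) = 1/2000
P(+|D) = 99/100
P(+|D') = 20/100 = 1/5
P(+) = P(+|D)P(D) + P(+|D')P(D')
     = \frac{99}{100} × \frac{1}{2000} + \frac{1}{5} × \frac{1999}{2000}
     = \frac{40079}{200000}
P(D|+) = P(+|D)P(D)/P(+) = \frac{99}{40079}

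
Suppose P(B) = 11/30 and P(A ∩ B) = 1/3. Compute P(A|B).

P(A|B) = P(A ∩ B) / P(B)
= (1/3) / (11/30)
= 10/11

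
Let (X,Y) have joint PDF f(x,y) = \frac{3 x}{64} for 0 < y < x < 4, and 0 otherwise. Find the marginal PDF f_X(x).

f_X(x) = ∫_0^x \frac{3 x}{64} dy = \frac{3 x^{2}}{64}
for 0 < x < 4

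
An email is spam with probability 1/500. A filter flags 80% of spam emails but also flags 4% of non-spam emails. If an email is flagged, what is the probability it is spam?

Let D = the rare event, + = positive/flagged.
P(D) = 1/500
P(+|D) = 80/100 = 4/5
P(+|D') = 4/100 = 1/25
P(+) = P(+|D)P(D) + P(+|D')P(D')
     = \frac{4}{5} × \frac{1}{500} + \frac{1}{25} × \frac{499}{500}
     = \frac{519}{12500}
P(D|+) = P(+|D)P(D)/P(+) = \frac{20}{519}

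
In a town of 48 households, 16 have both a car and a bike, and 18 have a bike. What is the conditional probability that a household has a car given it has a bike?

P(A ∩ B) = 16/48 = 1/3
P(B) = 18/48 = 3/8
P(A|B) = P(A ∩ B) / P(B) = (1/3) / (3/8) = 8/9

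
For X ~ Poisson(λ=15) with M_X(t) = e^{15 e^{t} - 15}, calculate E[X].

To find E[X], compute M^(1)(0):
M^(1)(t) = 15 e^{t} e^{15 e^{t} - 15}
M^(1)(0) = 15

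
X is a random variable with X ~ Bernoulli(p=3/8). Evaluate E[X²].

Using the identity E[X²] = Var(X) + (E[X])²:
E[X] = \frac{3}{8}
Var(X) = \frac{15}{64}
E[X²] = \frac{15}{64} + (\frac{3}{8})²
= \frac{3}{8}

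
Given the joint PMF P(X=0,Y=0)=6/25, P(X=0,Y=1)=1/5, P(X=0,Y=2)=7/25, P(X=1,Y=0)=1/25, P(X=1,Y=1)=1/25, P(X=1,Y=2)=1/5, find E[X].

First find marginal of X:
P(X=0) = 18/25
P(X=1) = 7/25
E[X] = 0 × 18/25 + 1 × 7/25 = 7/25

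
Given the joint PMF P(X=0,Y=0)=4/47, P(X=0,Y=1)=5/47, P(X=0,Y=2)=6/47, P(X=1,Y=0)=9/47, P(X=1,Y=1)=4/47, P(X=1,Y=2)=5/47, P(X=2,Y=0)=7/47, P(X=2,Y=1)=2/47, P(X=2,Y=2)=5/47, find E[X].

First find marginal of X:
P(X=0) = 15/47
P(X=1) = 18/47
P(X=2) = 14/47
E[X] = 0 × 15/47 + 1 × 18/47 + 2 × 14/47 = 46/47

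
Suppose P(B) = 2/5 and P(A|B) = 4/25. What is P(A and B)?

By definition, P(A|B) = P(A ∩ B) / P(B)
So P(A ∩ B) = P(A|B) × P(B)
= 4/25 × 2/5
= 8/125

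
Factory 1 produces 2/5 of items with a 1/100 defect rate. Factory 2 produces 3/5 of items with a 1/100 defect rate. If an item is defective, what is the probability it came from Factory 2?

Using Bayes' theorem:
P(F1) = 2/5, P(D|F1) = 1/100
P(F2) = 3/5, P(D|F2) = 1/100
P(D) = P(D|F1)P(F1) + P(D|F2)P(F2)
     = \frac{1}{100}
P(F2|D) = P(D|F2)P(F2) / P(D)
= \frac{3}{5}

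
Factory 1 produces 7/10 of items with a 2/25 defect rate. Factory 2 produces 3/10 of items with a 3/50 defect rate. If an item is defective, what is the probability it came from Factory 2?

Using Bayes' theorem:
P(F1) = 7/10, P(D|F1) = 2/25
P(F2) = 3/10, P(D|F2) = 3/50
P(D) = P(D|F1)P(F1) + P(D|F2)P(F2)
     = \frac{37}{500}
P(F2|D) = P(D|F2)P(F2) / P(D)
= \frac{9}{37}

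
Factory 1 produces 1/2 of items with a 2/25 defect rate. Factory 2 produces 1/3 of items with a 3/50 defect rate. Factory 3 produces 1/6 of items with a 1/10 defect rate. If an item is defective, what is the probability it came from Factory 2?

Using Bayes' theorem:
P(F1) = 1/2, P(D|F1) = 2/25
P(F2) = 1/3, P(D|F2) = 3/50
P(F3) = 1/6, P(D|F3) = 1/10
P(D) = P(D|F1)P(F1) + P(D|F2)P(F2) + P(D|F3)P(F3)
     = \frac{23}{300}
P(F2|D) = P(D|F2)P(F2) / P(D)
= \frac{6}{23}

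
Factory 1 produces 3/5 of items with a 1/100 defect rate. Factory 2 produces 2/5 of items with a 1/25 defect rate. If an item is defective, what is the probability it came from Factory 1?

Using Bayes' theorem:
P(F1) = 3/5, P(D|F1) = 1/100
P(F2) = 2/5, P(D|F2) = 1/25
P(D) = P(D|F1)P(F1) + P(D|F2)P(F2)
     = \frac{11}{500}
P(F1|D) = P(D|F1)P(F1) / P(D)
= \frac{3}{11}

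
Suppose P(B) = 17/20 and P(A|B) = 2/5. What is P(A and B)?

By definition, P(A|B) = P(A ∩ B) / P(B)
So P(A ∩ B) = P(A|B) × P(B)
= 2/5 × 17/20
= 17/50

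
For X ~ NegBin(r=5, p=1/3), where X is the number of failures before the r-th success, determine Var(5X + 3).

For X ~ NegBin(r=5, p=1/3), where X is the number of failures before the r-th success:
Var(X) = 30
Var(5X + 3) = (5)² × Var(X) = 25 × 30 = 750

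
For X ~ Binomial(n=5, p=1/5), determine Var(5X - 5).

For X ~ Binomial(n=5, p=1/5):
Var(X) = \frac{4}{5}
Var(5X - 5) = (5)² × Var(X) = 25 × \frac{4}{5} = 20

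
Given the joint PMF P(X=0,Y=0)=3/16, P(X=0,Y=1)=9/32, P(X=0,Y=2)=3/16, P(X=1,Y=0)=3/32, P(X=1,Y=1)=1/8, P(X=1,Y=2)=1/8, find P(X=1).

P(X=1) = P(X=1,Y=0) + P(X=1,Y=1) + P(X=1,Y=2)
= 3/32 + 1/8 + 1/8
= 11/32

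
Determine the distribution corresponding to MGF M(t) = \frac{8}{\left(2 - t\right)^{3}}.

The MGF M(t) = \frac{8}{\left(2 - t\right)^{3}} is the standard form for the Gamma distribution.
Comparing with the known MGF formula identifies: Gamma(shape α=3, rate β=2)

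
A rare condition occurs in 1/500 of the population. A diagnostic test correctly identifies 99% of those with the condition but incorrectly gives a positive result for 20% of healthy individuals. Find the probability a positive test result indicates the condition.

Let D = the rare event, + = positive/flagged.
P(D) = 1/500
P(+|D) = 99/100
P(+|D') = 20/100 = 1/5
P(+) = P(+|D)P(D) + P(+|D')P(D')
     = \frac{99}{100} × \frac{1}{500} + \frac{1}{5} × \frac{499}{500}
     = \frac{10079}{50000}
P(D|+) = P(+|D)P(D)/P(+) = \frac{99}{10079}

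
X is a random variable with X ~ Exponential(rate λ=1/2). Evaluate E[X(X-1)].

E[X(X-1)] = E[X² - X] = E[X²] - E[X]
E[X] = 2
E[X²] = Var(X) + (E[X])² = 4 + (2)² = 8
E[X(X-1)] = 8 - 2 = 6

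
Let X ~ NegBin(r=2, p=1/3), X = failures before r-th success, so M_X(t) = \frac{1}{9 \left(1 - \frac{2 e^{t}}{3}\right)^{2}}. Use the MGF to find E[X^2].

To find E[X^2], compute M^(2)(0):
M^(1)(t) = \frac{4 e^{t}}{27 \left(1 - \frac{2 e^{t}}{3}\right)^{3}}
M^(2)(t) = \frac{4 e^{t}}{27 \left(1 - \frac{2 e^{t}}{3}\right)^{3}} + \frac{8 e^{2 t}}{27 \left(1 - \frac{2 e^{t}}{3}\right)^{4}}
M^(2)(0) = 28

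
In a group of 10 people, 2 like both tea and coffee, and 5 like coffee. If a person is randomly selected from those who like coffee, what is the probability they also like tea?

P(A ∩ B) = 2/10 = 1/5
P(B) = 5/10 = 1/2
P(A|B) = P(A ∩ B) / P(B) = (1/5) / (1/2) = 2/5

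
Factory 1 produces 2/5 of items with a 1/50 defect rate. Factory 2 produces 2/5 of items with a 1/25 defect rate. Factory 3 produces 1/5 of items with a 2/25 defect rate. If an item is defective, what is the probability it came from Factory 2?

Using Bayes' theorem:
P(F1) = 2/5, P(D|F1) = 1/50
P(F2) = 2/5, P(D|F2) = 1/25
P(F3) = 1/5, P(D|F3) = 2/25
P(D) = P(D|F1)P(F1) + P(D|F2)P(F2) + P(D|F3)P(F3)
     = \frac{1}{25}
P(F2|D) = P(D|F2)P(F2) / P(D)
= \frac{2}{5}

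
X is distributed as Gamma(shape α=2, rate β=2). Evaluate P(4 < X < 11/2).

P(4 < X < 11/2) = ∫_{4}^{11/2} f(x) dx
where f(x) = 4 x e^{- 2 x}
= \frac{3 \left(-4 + 3 e^{3}\right)}{e^{11}}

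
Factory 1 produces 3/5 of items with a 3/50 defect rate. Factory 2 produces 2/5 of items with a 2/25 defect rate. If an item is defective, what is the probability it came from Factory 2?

Using Bayes' theorem:
P(F1) = 3/5, P(D|F1) = 3/50
P(F2) = 2/5, P(D|F2) = 2/25
P(D) = P(D|F1)P(F1) + P(D|F2)P(F2)
     = \frac{17}{250}
P(F2|D) = P(D|F2)P(F2) / P(D)
= \frac{8}{17}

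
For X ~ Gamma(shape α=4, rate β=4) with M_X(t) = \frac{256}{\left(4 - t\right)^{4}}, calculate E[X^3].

To find E[X^3], compute M^(3)(0):
M^(1)(t) = \frac{1024}{\left(4 - t\right)^{5}}
M^(2)(t) = \frac{5120}{\left(4 - t\right)^{6}}
M^(3)(t) = \frac{30720}{\left(4 - t\right)^{7}}
M^(3)(0) = \frac{15}{8}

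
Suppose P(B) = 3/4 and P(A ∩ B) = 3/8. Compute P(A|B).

P(A|B) = P(A ∩ B) / P(B)
= (3/8) / (3/4)
= 1/2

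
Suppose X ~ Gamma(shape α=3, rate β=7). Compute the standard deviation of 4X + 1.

For X ~ Gamma(shape α=3, rate β=7):
Var(X) = \frac{3}{49}
SD(X) = √(Var(X)) = √(\frac{3}{49}) = \frac{\sqrt{3}}{7}
SD(4X + 1) = |4| × SD(X) = 4 × \frac{\sqrt{3}}{7} = \frac{4 \sqrt{3}}{7}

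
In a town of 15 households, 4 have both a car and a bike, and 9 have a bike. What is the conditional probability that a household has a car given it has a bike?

P(A ∩ B) = 4/15
P(B) = 9/15 = 3/5
P(A|B) = P(A ∩ B) / P(B) = (4/15) / (3/5) = 4/9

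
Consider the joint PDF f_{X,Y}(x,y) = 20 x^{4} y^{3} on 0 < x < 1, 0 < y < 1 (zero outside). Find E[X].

E[X] = ∫_0^1 ∫_0^1 x × f(x,y) dy dx
= ∫_0^1 ∫_0^1 x × (20 x^{4} y^{3}) dy dx
= \frac{5}{6}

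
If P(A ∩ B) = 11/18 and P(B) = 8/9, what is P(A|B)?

P(A|B) = P(A ∩ B) / P(B)
= (11/18) / (8/9)
= 11/16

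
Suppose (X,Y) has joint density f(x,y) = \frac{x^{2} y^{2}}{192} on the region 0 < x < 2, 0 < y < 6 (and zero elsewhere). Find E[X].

f_X(x) = ∫_0^6 \frac{x^{2} y^{2}}{192} dy = \frac{3 x^{2}}{8}
E[X] = ∫_0^2 x × (\frac{3 x^{2}}{8}) dx = \frac{3}{2}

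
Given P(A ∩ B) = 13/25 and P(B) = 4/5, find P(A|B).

P(A|B) = P(A ∩ B) / P(B)
= (13/25) / (4/5)
= 13/20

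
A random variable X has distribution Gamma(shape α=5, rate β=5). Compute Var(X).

For X ~ Gamma(shape α=5, rate β=5):
Var(X) = \frac{1}{5}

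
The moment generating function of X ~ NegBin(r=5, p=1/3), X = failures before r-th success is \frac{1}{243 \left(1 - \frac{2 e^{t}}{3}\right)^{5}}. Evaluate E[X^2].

To find E[X^2], compute M^(2)(0):
M^(1)(t) = \frac{10 e^{t}}{729 \left(1 - \frac{2 e^{t}}{3}\right)^{6}}
M^(2)(t) = \frac{10 e^{t}}{729 \left(1 - \frac{2 e^{t}}{3}\right)^{6}} + \frac{40 e^{2 t}}{729 \left(1 - \frac{2 e^{t}}{3}\right)^{7}}
M^(2)(0) = 130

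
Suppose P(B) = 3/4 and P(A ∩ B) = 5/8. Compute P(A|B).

P(A|B) = P(A ∩ B) / P(B)
= (5/8) / (3/4)
= 5/6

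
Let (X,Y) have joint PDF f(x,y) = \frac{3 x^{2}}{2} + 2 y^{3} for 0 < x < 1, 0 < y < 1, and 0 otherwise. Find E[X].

E[X] = ∫_0^1 ∫_0^1 x × f(x,y) dy dx
= ∫_0^1 ∫_0^1 x × (\frac{3 x^{2}}{2} + 2 y^{3}) dy dx
= \frac{5}{8}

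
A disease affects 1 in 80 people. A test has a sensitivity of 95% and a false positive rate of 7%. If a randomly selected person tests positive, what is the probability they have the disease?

Let D = the rare event, + = positive/flagged.
P(D) = 1/80
P(+|D) = 95/100 = 19/20
P(+|D') = 7/100
P(+) = P(+|D)P(D) + P(+|D')P(D')
     = \frac{19}{20} × \frac{1}{80} + \frac{7}{100} × \frac{79}{80}
     = \frac{81}{1000}
P(D|+) = P(+|D)P(D)/P(+) = \frac{95}{648}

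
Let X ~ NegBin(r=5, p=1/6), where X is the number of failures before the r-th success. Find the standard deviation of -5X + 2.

For X ~ NegBin(r=5, p=1/6), where X is the number of failures before the r-th success:
Var(X) = 150
SD(X) = √(Var(X)) = √(150) = 5 \sqrt{6}
SD(-5X + 2) = |-5| × SD(X) = 5 × 5 \sqrt{6} = 25 \sqrt{6}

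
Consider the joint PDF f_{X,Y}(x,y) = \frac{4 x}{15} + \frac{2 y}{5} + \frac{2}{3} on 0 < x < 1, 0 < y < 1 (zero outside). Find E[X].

E[X] = ∫_0^1 ∫_0^1 x × f(x,y) dy dx
= ∫_0^1 ∫_0^1 x × (\frac{4 x}{15} + \frac{2 y}{5} + \frac{2}{3}) dy dx
= \frac{47}{90}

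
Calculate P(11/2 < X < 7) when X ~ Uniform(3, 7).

P(11/2 < X < 7) = ∫_{11/2}^{7} f(x) dx
where f(x) = \frac{1}{4}
= \frac{3}{8}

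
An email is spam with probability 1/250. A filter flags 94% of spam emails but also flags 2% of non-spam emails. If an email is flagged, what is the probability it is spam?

Let D = the rare event, + = positive/flagged.
P(D) = 1/250
P(+|D) = 94/100 = 47/50
P(+|D') = 2/100 = 1/50
P(+) = P(+|D)P(D) + P(+|D')P(D')
     = \frac{47}{50} × \frac{1}{250} + \frac{1}{50} × \frac{249}{250}
     = \frac{74}{3125}
P(D|+) = P(+|D)P(D)/P(+) = \frac{47}{296}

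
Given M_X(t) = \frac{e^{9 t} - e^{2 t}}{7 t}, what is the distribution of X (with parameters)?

The MGF M(t) = \frac{e^{9 t} - e^{2 t}}{7 t} is the standard form for the Uniform distribution.
Comparing with the known MGF formula identifies: Uniform(2, 9)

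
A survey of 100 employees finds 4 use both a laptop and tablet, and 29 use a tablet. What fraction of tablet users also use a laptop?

P(A ∩ B) = 4/100 = 1/25
P(B) = 29/100
P(A|B) = P(A ∩ B) / P(B) = (1/25) / (29/100) = 4/29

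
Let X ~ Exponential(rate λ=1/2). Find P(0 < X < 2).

P(0 < X < 2) = ∫_{0}^{2} f(x) dx
where f(x) = \frac{e^{- \frac{x}{2}}}{2}
= 1 - e^{-1}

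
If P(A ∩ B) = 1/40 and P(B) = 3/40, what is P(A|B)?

P(A|B) = P(A ∩ B) / P(B)
= (1/40) / (3/40)
= 1/3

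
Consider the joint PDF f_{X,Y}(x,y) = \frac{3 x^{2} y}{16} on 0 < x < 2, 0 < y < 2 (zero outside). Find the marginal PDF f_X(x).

f_X(x) = ∫_0^2 f(x,y) dy
= ∫_0^2 \frac{3 x^{2} y}{16} dy
= \frac{3 x^{2}}{8} for 0 < x < 2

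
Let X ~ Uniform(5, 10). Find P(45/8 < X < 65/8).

P(45/8 < X < 65/8) = ∫_{45/8}^{65/8} f(x) dx
where f(x) = \frac{1}{5}
= \frac{1}{2}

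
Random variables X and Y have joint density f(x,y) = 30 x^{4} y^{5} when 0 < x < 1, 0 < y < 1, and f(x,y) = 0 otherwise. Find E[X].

E[X] = ∫_0^1 ∫_0^1 x × f(x,y) dy dx
= ∫_0^1 ∫_0^1 x × (30 x^{4} y^{5}) dy dx
= \frac{5}{6}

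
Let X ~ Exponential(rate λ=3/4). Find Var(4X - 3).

For X ~ Exponential(rate λ=3/4):
Var(X) = \frac{16}{9}
Var(4X - 3) = (4)² × Var(X) = 16 × \frac{16}{9} = \frac{256}{9}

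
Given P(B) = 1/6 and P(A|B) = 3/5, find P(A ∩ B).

By definition, P(A|B) = P(A ∩ B) / P(B)
So P(A ∩ B) = P(A|B) × P(B)
= 3/5 × 1/6
= 1/10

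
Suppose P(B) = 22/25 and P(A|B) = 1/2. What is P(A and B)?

By definition, P(A|B) = P(A ∩ B) / P(B)
So P(A ∩ B) = P(A|B) × P(B)
= 1/2 × 22/25
= 11/25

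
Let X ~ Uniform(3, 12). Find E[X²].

Using the identity E[X²] = Var(X) + (E[X])²:
E[X] = \frac{15}{2}
Var(X) = \frac{27}{4}
E[X²] = \frac{27}{4} + (\frac{15}{2})²
= 63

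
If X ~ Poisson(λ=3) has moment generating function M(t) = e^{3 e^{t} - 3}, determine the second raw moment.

To find E[X^2], compute M^(2)(0):
M^(1)(t) = 3 e^{t} e^{3 e^{t} - 3}
M^(2)(t) = 9 e^{2 t} e^{3 e^{t} - 3} + 3 e^{t} e^{3 e^{t} - 3}
M^(2)(0) = 12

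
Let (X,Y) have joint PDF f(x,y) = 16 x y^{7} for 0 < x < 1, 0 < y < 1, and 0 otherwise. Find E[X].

E[X] = ∫_0^1 ∫_0^1 x × f(x,y) dy dx
= ∫_0^1 ∫_0^1 x × (16 x y^{7}) dy dx
= \frac{2}{3}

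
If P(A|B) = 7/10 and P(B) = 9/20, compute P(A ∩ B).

By definition, P(A|B) = P(A ∩ B) / P(B)
So P(A ∩ B) = P(A|B) × P(B)
= 7/10 × 9/20
= 63/200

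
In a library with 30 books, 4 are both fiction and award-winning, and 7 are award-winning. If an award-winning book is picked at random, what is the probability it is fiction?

P(A ∩ B) = 4/30 = 2/15
P(B) = 7/30
P(A|B) = P(A ∩ B) / P(B) = (2/15) / (7/30) = 4/7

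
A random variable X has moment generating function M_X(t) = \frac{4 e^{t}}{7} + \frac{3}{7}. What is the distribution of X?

The MGF M(t) = \frac{4 e^{t}}{7} + \frac{3}{7} is the standard form for the Bernoulli distribution.
Comparing with the known MGF formula identifies: Bernoulli(p=4/7)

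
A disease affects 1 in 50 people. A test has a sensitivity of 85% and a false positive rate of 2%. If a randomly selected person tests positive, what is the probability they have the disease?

Let D = the rare event, + = positive/flagged.
P(D) = 1/50
P(+|D) = 85/100 = 17/20
P(+|D') = 2/100 = 1/50
P(+) = P(+|D)P(D) + P(+|D')P(D')
     = \frac{17}{20} × \frac{1}{50} + \frac{1}{50} × \frac{49}{50}
     = \frac{183}{5000}
P(D|+) = P(+|D)P(D)/P(+) = \frac{85}{183}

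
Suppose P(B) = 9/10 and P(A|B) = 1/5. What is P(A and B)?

By definition, P(A|B) = P(A ∩ B) / P(B)
So P(A ∩ B) = P(A|B) × P(B)
= 1/5 × 9/10
= 9/50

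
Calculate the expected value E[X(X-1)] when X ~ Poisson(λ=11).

E[X(X-1)] = E[X² - X] = E[X²] - E[X]
E[X] = 11
E[X²] = Var(X) + (E[X])² = 11 + (11)² = 132
E[X(X-1)] = 132 - 11 = 121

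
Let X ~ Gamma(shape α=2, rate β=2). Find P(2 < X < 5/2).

P(2 < X < 5/2) = ∫_{2}^{5/2} f(x) dx
where f(x) = 4 x e^{- 2 x}
= \frac{-6 + 5 e}{e^{5}}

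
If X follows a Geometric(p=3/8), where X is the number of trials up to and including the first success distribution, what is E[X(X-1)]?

E[X(X-1)] = E[X² - X] = E[X²] - E[X]
E[X] = \frac{8}{3}
E[X²] = Var(X) + (E[X])² = \frac{40}{9} + (\frac{8}{3})² = \frac{104}{9}
E[X(X-1)] = \frac{104}{9} - \frac{8}{3} = \frac{80}{9}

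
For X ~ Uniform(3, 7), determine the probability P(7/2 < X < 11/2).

P(7/2 < X < 11/2) = ∫_{7/2}^{11/2} f(x) dx
where f(x) = \frac{1}{4}
= \frac{1}{2}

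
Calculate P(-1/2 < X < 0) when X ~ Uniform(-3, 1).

P(-1/2 < X < 0) = ∫_{-1/2}^{0} f(x) dx
where f(x) = \frac{1}{4}
= \frac{1}{8}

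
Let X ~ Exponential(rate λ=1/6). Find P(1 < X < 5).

P(1 < X < 5) = ∫_{1}^{5} f(x) dx
where f(x) = \frac{e^{- \frac{x}{6}}}{6}
= - \frac{1 - e^{\frac{2}{3}}}{e^{\frac{5}{6}}}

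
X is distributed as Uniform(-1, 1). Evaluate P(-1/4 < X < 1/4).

P(-1/4 < X < 1/4) = ∫_{-1/4}^{1/4} f(x) dx
where f(x) = \frac{1}{2}
= \frac{1}{4}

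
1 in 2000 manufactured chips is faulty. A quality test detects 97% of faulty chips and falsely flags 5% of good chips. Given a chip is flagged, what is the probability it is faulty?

Let D = the rare event, + = positive/flagged.
P(D) = 1/2000
P(+|D) = 97/100
P(+|D') = 5/100 = 1/20
P(+) = P(+|D)P(D) + P(+|D')P(D')
     = \frac{97}{100} × \frac{1}{2000} + \frac{1}{20} × \frac{1999}{2000}
     = \frac{2523}{50000}
P(D|+) = P(+|D)P(D)/P(+) = \frac{97}{10092}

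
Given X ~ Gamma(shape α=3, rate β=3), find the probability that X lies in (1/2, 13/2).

P(1/2 < X < 13/2) = ∫_{1/2}^{13/2} f(x) dx
where f(x) = \frac{27 x^{2} e^{- 3 x}}{2}
= \frac{-1685 + 29 e^{18}}{8 e^{\frac{39}{2}}}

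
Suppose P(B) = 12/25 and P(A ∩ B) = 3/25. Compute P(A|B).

P(A|B) = P(A ∩ B) / P(B)
= (3/25) / (12/25)
= 1/4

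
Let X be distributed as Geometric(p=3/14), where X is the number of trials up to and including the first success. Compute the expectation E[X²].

Using the identity E[X²] = Var(X) + (E[X])²:
E[X] = \frac{14}{3}
Var(X) = \frac{154}{9}
E[X²] = \frac{154}{9} + (\frac{14}{3})²
= \frac{350}{9}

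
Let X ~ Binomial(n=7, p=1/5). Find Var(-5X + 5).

For X ~ Binomial(n=7, p=1/5):
Var(X) = \frac{28}{25}
Var(-5X + 5) = (-5)² × Var(X) = 25 × \frac{28}{25} = 28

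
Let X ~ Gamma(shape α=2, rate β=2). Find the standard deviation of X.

For X ~ Gamma(shape α=2, rate β=2):
Var(X) = \frac{1}{2}
SD(X) = √(Var(X)) = √(\frac{1}{2}) = \frac{\sqrt{2}}{2}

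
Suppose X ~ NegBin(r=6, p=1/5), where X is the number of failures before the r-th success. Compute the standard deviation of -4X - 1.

For X ~ NegBin(r=6, p=1/5), where X is the number of failures before the r-th success:
Var(X) = 120
SD(X) = √(Var(X)) = √(120) = 2 \sqrt{30}
SD(-4X - 1) = |-4| × SD(X) = 4 × 2 \sqrt{30} = 8 \sqrt{30}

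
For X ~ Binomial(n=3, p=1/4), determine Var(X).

For X ~ Binomial(n=3, p=1/4):
Var(X) = \frac{9}{16}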